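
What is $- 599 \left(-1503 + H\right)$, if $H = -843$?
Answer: $1405254$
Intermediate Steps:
$- 599 \left(-1503 + H\right) = - 599 \left(-1503 - 843\right) = \left(-599\right) \left(-2346\right) = 1405254$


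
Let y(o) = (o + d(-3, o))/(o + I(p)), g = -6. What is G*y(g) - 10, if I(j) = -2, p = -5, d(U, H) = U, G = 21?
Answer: 109/8 ≈ 13.625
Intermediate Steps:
y(o) = (-3 + o)/(-2 + o) (y(o) = (o - 3)/(o - 2) = (-3 + o)/(-2 + o))
G*y(g) - 10 = 21*((-3 - 6)/(-2 - 6)) - 10 = 21*(-9/(-8)) - 10 = 21*(-1/8*(-9)) - 10 = 21*(9/8) - 10 = 189/8 - 10 = 109/8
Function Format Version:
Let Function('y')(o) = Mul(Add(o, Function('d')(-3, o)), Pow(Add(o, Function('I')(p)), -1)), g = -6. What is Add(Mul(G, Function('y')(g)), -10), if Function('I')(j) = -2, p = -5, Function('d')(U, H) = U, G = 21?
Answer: Rational(109, 8) ≈ 13.625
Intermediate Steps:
Function('y')(o) = Mul(Pow(Add(-2, o), -1), Add(-3, o)) (Function('y')(o) = Mul(Add(o, -3), Pow(Add(o, -2), -1)) = Mul(Add(-3, o), Pow(Add(-2, o), -1)) = Mul(Pow(Add(-2, o), -1), Add(-3, o)))
Add(Mul(G, Function('y')(g)), -10) = Add(Mul(21, Mul(Pow(Add(-2, -6), -1), Add(-3, -6))), -10) = Add(Mul(21, Mul(Pow(-8, -1), -9)), -10) = Add(Mul(21, Mul(Rational(-1, 8), -9)), -10) = Add(Mul(21, Rational(9, 8)), -10) = Add(Rational(189, 8), -10) = Rational(109, 8)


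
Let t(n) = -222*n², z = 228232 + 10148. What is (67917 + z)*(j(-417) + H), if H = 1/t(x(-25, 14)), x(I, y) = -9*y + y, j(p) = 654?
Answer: 185946606230829/928256 ≈ 2.0032e+8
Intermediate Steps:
x(I, y) = -8*y
z = 238380
H = -1/2784768 (H = 1/(-222*(-8*14)²) = 1/(-222*(-112)²) = 1/(-222*12544) = 1/(-2784768) = -1/2784768 ≈ -3.5910e-7)
(67917 + z)*(j(-417) + H) = (67917 + 238380)*(654 - 1/2784768) = 306297*(1821238271/2784768) = 185946606230829/928256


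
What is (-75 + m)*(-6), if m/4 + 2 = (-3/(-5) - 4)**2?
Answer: 5514/25 ≈ 220.56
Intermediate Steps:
m = 956/25 (m = -8 + 4*(-3/(-5) - 4)**2 = -8 + 4*(-3*(-1/5) - 4)**2 = -8 + 4*(3/5 - 4)**2 = -8 + 4*(-17/5)**2 = -8 + 4*(289/25) = -8 + 1156/25 = 956/25 ≈ 38.240)
(-75 + m)*(-6) = (-75 + 956/25)*(-6) = -919/25*(-6) = 5514/25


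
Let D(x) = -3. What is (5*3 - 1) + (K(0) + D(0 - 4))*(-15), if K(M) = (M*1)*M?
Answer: 59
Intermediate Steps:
K(M) = M² (K(M) = M*M = M²)
(5*3 - 1) + (K(0) + D(0 - 4))*(-15) = (5*3 - 1) + (0² - 3)*(-15) = (15 - 1) + (0 - 3)*(-15) = 14 - 3*(-15) = 14 + 45 = 59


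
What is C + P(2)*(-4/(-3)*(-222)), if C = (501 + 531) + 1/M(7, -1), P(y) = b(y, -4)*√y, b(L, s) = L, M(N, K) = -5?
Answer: 5159/5 - 592*√2 ≈ 194.59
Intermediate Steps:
P(y) = y^(3/2) (P(y) = y*√y = y^(3/2))
C = 5159/5 (C = (501 + 531) + 1/(-5) = 1032 - ⅕ = 5159/5 ≈ 1031.8)
C + P(2)*(-4/(-3)*(-222)) = 5159/5 + 2^(3/2)*(-4/(-3)*(-222)) = 5159/5 + (2*√2)*(-4*(-⅓)*(-222)) = 5159/5 + (2*√2)*((4/3)*(-222)) = 5159/5 + (2*√2)*(-296) = 5159/5 - 592*√2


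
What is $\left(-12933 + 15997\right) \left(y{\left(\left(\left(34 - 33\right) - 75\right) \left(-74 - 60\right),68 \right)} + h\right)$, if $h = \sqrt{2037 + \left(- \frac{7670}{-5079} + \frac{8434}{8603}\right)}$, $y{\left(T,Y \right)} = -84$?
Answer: $-257376 + \frac{3064 \sqrt{3893838700344913005}}{43694637} \approx -1.19 \cdot 10^{5}$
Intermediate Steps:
$h = \frac{\sqrt{3893838700344913005}}{43694637}$ ($h = \sqrt{2037 + \left(\left(-7670\right) \left(- \frac{1}{5079}\right) + 8434 \cdot \frac{1}{8603}\right)} = \sqrt{2037 + \left(\frac{7670}{5079} + \frac{8434}{8603}\right)} = \sqrt{2037 + \frac{108821296}{43694637}} = \sqrt{\frac{89114796865}{43694637}} = \frac{\sqrt{3893838700344913005}}{43694637} \approx 45.161$)
$\left(-12933 + 15997\right) \left(y{\left(\left(\left(34 - 33\right) - 75\right) \left(-74 - 60\right),68 \right)} + h\right) = \left(-12933 + 15997\right) \left(-84 + \frac{\sqrt{3893838700344913005}}{43694637}\right) = 3064 \left(-84 + \frac{\sqrt{3893838700344913005}}{43694637}\right) = -257376 + \frac{3064 \sqrt{3893838700344913005}}{43694637}$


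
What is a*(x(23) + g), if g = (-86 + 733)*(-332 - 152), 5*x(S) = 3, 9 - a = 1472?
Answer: 2290673231/5 ≈ 4.5813e+8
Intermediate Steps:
a = -1463 (a = 9 - 1*1472 = 9 - 1472 = -1463)
x(S) = 3/5 (x(S) = (1/5)*3 = 3/5)
g = -313148 (g = 647*(-484) = -313148)
a*(x(23) + g) = -1463*(3/5 - 313148) = -1463*(-1565737/5) = 2290673231/5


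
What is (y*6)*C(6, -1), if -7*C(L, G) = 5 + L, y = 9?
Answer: -594/7 ≈ -84.857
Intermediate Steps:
C(L, G) = -5/7 - L/7 (C(L, G) = -(5 + L)/7 = -5/7 - L/7)
(y*6)*C(6, -1) = (9*6)*(-5/7 - ⅐*6) = 54*(-5/7 - 6/7) = 54*(-11/7) = -594/7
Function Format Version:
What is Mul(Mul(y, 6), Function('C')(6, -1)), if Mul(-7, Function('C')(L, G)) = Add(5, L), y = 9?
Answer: Rational(-594, 7) ≈ -84.857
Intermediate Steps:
Function('C')(L, G) = Add(Rational(-5, 7), Mul(Rational(-1, 7), L)) (Function('C')(L, G) = Mul(Rational(-1, 7), Add(5, L)) = Add(Rational(-5, 7), Mul(Rational(-1, 7), L)))
Mul(Mul(y, 6), Function('C')(6, -1)) = Mul(Mul(9, 6), Add(Rational(-5, 7), Mul(Rational(-1, 7), 6))) = Mul(54, Add(Rational(-5, 7), Rational(-6, 7))) = Mul(54, Rational(-11, 7)) = Rational(-594, 7)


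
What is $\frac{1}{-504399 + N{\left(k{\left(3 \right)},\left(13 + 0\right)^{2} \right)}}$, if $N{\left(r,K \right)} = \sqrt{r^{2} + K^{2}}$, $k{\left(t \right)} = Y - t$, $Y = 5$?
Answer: $- \frac{504399}{254418322636} - \frac{\sqrt{28565}}{254418322636} \approx -1.9832 \cdot 10^{-6}$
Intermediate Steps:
$k{\left(t \right)} = 5 - t$
$N{\left(r,K \right)} = \sqrt{K^{2} + r^{2}}$
$\frac{1}{-504399 + N{\left(k{\left(3 \right)},\left(13 + 0\right)^{2} \right)}} = \frac{1}{-504399 + \sqrt{\left(\left(13 + 0\right)^{2}\right)^{2} + \left(5 - 3\right)^{2}}} = \frac{1}{-504399 + \sqrt{\left(13^{2}\right)^{2} + \left(5 - 3\right)^{2}}} = \frac{1}{-504399 + \sqrt{169^{2} + 2^{2}}} = \frac{1}{-504399 + \sqrt{28561 + 4}} = \frac{1}{-504399 + \sqrt{28565}}$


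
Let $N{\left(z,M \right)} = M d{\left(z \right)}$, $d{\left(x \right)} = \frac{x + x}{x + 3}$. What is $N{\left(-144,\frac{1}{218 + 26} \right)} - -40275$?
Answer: $\frac{115468449}{2867} \approx 40275.0$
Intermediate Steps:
$d{\left(x \right)} = \frac{2 x}{3 + x}$
$N{\left(z,M \right)} = \frac{2 M z}{3 + z}$ ($N{\left(z,M \right)} = M \frac{2 z}{3 + z} = \frac{2 M z}{3 + z}$)
$N{\left(-144,\frac{1}{218 + 26} \right)} - -40275 = 2 \frac{1}{218 + 26} \left(-144\right) \frac{1}{3 - 144} - -40275 = 2 \cdot \frac{1}{244} \left(-144\right) \frac{1}{-141} + 40275 = 2 \cdot \frac{1}{244} \left(-144\right) \left(- \frac{1}{141}\right) + 40275 = \frac{24}{2867} + 40275 = \frac{115468449}{2867}$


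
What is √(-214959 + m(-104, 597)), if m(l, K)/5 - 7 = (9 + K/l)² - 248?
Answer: I*√2337455219/104 ≈ 464.88*I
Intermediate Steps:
m(l, K) = -1205 + 5*(9 + K/l)² (m(l, K) = 35 + 5*((9 + K/l)² - 248) = 35 + 5*(-248 + (9 + K/l)²) = 35 + (-1240 + 5*(9 + K/l)²) = -1205 + 5*(9 + K/l)²)
√(-214959 + m(-104, 597)) = √(-214959 + (-1205 + 5*(597 + 9*(-104))²/(-104)²)) = √(-214959 + (-1205 + 5*(1/10816)*(597 - 936)²)) = √(-214959 + (-1205 + 5*(1/10816)*(-339)²)) = √(-214959 + (-1205 + 5*(1/10816)*114921)) = √(-214959 + (-1205 + 574605/10816)) = √(-214959 - 12458675/10816) = √(-2337455219/10816) = I*√2337455219/104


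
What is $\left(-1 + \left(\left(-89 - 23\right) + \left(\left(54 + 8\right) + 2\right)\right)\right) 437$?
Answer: $-21413$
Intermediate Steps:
$\left(-1 + \left(\left(-89 - 23\right) + \left(\left(54 + 8\right) + 2\right)\right)\right) 437 = \left(-1 + \left(-112 + \left(62 + 2\right)\right)\right) 437 = \left(-1 + \left(-112 + 64\right)\right) 437 = \left(-1 - 48\right) 437 = \left(-49\right) 437 = -21413$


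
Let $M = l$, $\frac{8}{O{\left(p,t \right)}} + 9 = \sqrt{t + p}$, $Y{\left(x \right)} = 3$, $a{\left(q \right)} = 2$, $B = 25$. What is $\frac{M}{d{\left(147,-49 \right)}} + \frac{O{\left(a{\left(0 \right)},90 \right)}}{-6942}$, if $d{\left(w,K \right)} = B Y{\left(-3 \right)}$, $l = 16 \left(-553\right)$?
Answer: $- \frac{112609396}{954525} - \frac{8 \sqrt{23}}{38181} \approx -117.98$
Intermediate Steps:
$l = -8848$
$O{\left(p,t \right)} = \frac{8}{-9 + \sqrt{p + t}}$ ($O{\left(p,t \right)} = \frac{8}{-9 + \sqrt{t + p}} = \frac{8}{-9 + \sqrt{p + t}}$)
$M = -8848$
$d{\left(w,K \right)} = 75$ ($d{\left(w,K \right)} = 25 \cdot 3 = 75$)
$\frac{M}{d{\left(147,-49 \right)}} + \frac{O{\left(a{\left(0 \right)},90 \right)}}{-6942} = - \frac{8848}{75} + \frac{8 \frac{1}{-9 + \sqrt{2 + 90}}}{-6942} = \left(-8848\right) \frac{1}{75} + \frac{8}{-9 + \sqrt{92}} \left(- \frac{1}{6942}\right) = - \frac{8848}{75} + \frac{8}{-9 + 2 \sqrt{23}} \left(- \frac{1}{6942}\right) = - \frac{8848}{75} - \frac{4}{3471 \left(-9 + 2 \sqrt{23}\right)}$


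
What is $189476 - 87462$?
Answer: $102014$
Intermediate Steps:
$189476 - 87462 = 102014$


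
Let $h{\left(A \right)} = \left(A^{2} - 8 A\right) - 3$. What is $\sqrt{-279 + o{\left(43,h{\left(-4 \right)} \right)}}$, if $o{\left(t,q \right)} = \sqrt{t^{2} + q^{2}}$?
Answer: $\sqrt{-279 + \sqrt{3874}} \approx 14.723 i$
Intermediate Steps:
$h{\left(A \right)} = -3 + A^{2} - 8 A$
$o{\left(t,q \right)} = \sqrt{q^{2} + t^{2}}$
$\sqrt{-279 + o{\left(43,h{\left(-4 \right)} \right)}} = \sqrt{-279 + \sqrt{\left(-3 + \left(-4\right)^{2} - -32\right)^{2} + 43^{2}}} = \sqrt{-279 + \sqrt{\left(-3 + 16 + 32\right)^{2} + 1849}} = \sqrt{-279 + \sqrt{45^{2} + 1849}} = \sqrt{-279 + \sqrt{2025 + 1849}} = \sqrt{-279 + \sqrt{3874}}$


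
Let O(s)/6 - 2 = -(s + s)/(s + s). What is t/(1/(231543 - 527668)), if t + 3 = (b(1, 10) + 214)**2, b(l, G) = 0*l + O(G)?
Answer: -14331561625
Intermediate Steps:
O(s) = 6 (O(s) = 12 + 6*(-(s + s)/(s + s)) = 12 + 6*(-2*s/(2*s)) = 12 + 6*(-2*s*1/(2*s)) = 12 + 6*(-1*1) = 12 + 6*(-1) = 12 - 6 = 6)
b(l, G) = 6 (b(l, G) = 0*l + 6 = 0 + 6 = 6)
t = 48397 (t = -3 + (6 + 214)**2 = -3 + 220**2 = -3 + 48400 = 48397)
t/(1/(231543 - 527668)) = 48397/(1/(231543 - 527668)) = 48397/(1/(-296125)) = 48397/(-1/296125) = 48397*(-296125) = -14331561625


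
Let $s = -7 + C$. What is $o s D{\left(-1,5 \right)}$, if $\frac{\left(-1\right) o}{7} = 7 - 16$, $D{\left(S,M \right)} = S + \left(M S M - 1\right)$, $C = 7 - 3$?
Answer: $5103$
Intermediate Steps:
$C = 4$ ($C = 7 - 3 = 4$)
$D{\left(S,M \right)} = -1 + S + S M^{2}$ ($D{\left(S,M \right)} = S + \left(S M^{2} - 1\right) = S + \left(-1 + S M^{2}\right) = -1 + S + S M^{2}$)
$o = 63$ ($o = - 7 \left(7 - 16\right) = \left(-7\right) \left(-9\right) = 63$)
$s = -3$ ($s = -7 + 4 = -3$)
$o s D{\left(-1,5 \right)} = 63 \left(-3\right) \left(-1 - 1 - 5^{2}\right) = - 189 \left(-1 - 1 - 25\right) = \left(-189\right) \left(-27\right) = 5103$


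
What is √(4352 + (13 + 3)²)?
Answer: 48*√2 ≈ 67.882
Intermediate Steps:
√(4352 + (13 + 3)²) = √(4352 + 16²) = √(4352 + 256) = √4608 = 48*√2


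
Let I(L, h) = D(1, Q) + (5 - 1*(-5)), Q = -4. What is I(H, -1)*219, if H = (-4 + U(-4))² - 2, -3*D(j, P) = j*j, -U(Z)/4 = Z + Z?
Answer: 2117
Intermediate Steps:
U(Z) = -8*Z (U(Z) = -4*(Z + Z) = -8*Z)
D(j, P) = -j²/3 (D(j, P) = -j*j/3 = -j²/3)
H = 782 (H = (-4 - 8*(-4))² - 2 = (-4 + 32)² - 2 = 28² - 2 = 784 - 2 = 782)
I(L, h) = 29/3 (I(L, h) = -⅓*1² + (5 - 1*(-5)) = -⅓*1 + (5 + 5) = -⅓ + 10 = 29/3)
I(H, -1)*219 = (29/3)*219 = 2117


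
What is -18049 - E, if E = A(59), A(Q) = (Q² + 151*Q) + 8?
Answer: -30447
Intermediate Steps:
A(Q) = 8 + Q² + 151*Q
E = 12398 (E = 8 + 59² + 151*59 = 8 + 3481 + 8909 = 12398)
-18049 - E = -18049 - 1*12398 = -18049 - 12398 = -30447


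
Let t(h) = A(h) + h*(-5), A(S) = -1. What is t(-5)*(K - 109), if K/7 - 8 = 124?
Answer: 19560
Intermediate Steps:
K = 924 (K = 56 + 7*124 = 56 + 868 = 924)
t(h) = -1 - 5*h (t(h) = -1 + h*(-5) = -1 - 5*h)
t(-5)*(K - 109) = (-1 - 5*(-5))*(924 - 109) = (-1 + 25)*815 = 24*815 = 19560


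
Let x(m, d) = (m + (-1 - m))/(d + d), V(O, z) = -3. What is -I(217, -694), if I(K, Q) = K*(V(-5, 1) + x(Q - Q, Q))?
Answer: 903371/1388 ≈ 650.84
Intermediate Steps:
x(m, d) = -1/(2*d)
I(K, Q) = K*(-3 - 1/(2*Q))
-I(217, -694) = -(-3*217 - ½*217/(-694)) = -(-651 - ½*217*(-1/694)) = -(-651 + 217/1388) = -1*(-903371/1388) = 903371/1388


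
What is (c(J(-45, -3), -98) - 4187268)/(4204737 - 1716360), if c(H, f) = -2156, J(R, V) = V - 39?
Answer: -4189424/2488377 ≈ -1.6836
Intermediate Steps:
J(R, V) = -39 + V
(c(J(-45, -3), -98) - 4187268)/(4204737 - 1716360) = (-2156 - 4187268)/(4204737 - 1716360) = -4189424/2488377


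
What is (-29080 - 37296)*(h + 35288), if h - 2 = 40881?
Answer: -5055926296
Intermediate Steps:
h = 40883 (h = 2 + 40881 = 40883)
(-29080 - 37296)*(h + 35288) = (-29080 - 37296)*(40883 + 35288) = -66376*76171 = -5055926296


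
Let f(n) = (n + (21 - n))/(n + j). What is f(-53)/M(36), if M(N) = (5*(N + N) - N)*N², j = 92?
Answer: 7/5458752 ≈ 1.2823e-6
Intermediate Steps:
f(n) = 21/(92 + n) (f(n) = (n + (21 - n))/(n + 92) = 21/(92 + n))
M(N) = 9*N³ (M(N) = (5*(2*N) - N)*N² = (10*N - N)*N² = (9*N)*N² = 9*N³)
f(-53)/M(36) = (21/(92 - 53))/((9*36³)) = (21/39)/((9*46656)) = (21*(1/39))/419904 = (7/13)*(1/419904) = 7/5458752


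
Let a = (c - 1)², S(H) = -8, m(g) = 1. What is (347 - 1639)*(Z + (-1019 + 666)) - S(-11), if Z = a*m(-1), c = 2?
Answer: 454792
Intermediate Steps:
a = 1 (a = (2 - 1)² = 1² = 1)
Z = 1 (Z = 1*1 = 1)
(347 - 1639)*(Z + (-1019 + 666)) - S(-11) = (347 - 1639)*(1 + (-1019 + 666)) - 1*(-8) = -1292*(1 - 353) + 8 = -1292*(-352) + 8 = 454784 + 8 = 454792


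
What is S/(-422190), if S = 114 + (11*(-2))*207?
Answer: 148/14073 ≈ 0.010517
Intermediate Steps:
S = -4440 (S = 114 - 22*207 = 114 - 4554 = -4440)
S/(-422190) = -4440/(-422190) = -4440*(-1/422190) = 148/14073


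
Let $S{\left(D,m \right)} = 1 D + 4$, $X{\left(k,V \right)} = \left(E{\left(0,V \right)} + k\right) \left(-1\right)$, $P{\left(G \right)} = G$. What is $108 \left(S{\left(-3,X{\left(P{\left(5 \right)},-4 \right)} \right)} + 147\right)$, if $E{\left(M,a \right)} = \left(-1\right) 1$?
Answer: $15984$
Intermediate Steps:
$E{\left(M,a \right)} = -1$
$X{\left(k,V \right)} = 1 - k$ ($X{\left(k,V \right)} = \left(-1 + k\right) \left(-1\right) = 1 - k$)
$S{\left(D,m \right)} = 4 + D$ ($S{\left(D,m \right)} = D + 4 = 4 + D$)
$108 \left(S{\left(-3,X{\left(P{\left(5 \right)},-4 \right)} \right)} + 147\right) = 108 \left(\left(4 - 3\right) + 147\right) = 108 \left(1 + 147\right) = 108 \cdot 148 = 15984$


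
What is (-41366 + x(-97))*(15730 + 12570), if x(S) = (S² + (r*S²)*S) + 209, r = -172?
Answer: 4441628626400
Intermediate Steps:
x(S) = 209 + S² - 172*S³ (x(S) = (S² + (-172*S²)*S) + 209 = (S² - 172*S³) + 209 = 209 + S² - 172*S³)
(-41366 + x(-97))*(15730 + 12570) = (-41366 + (209 + (-97)² - 172*(-97)³))*(15730 + 12570) = (-41366 + (209 + 9409 - 172*(-912673)))*28300 = (-41366 + (209 + 9409 + 156979756))*28300 = (-41366 + 156989374)*28300 = 156948008*28300 = 4441628626400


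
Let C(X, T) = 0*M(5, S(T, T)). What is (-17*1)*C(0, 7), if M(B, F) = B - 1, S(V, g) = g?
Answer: 0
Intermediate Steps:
M(B, F) = -1 + B
C(X, T) = 0 (C(X, T) = 0*(-1 + 5) = 0*4 = 0)
(-17*1)*C(0, 7) = -17*1*0 = -17*0 = 0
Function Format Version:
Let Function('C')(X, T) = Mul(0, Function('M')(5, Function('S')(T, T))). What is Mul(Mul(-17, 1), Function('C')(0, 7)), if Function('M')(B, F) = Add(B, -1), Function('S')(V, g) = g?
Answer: 0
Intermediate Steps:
Function('M')(B, F) = Add(-1, B)
Function('C')(X, T) = 0 (Function('C')(X, T) = Mul(0, Add(-1, 5)) = Mul(0, 4) = 0)
Mul(Mul(-17, 1), Function('C')(0, 7)) = Mul(Mul(-17, 1), 0) = Mul(-17, 0) = 0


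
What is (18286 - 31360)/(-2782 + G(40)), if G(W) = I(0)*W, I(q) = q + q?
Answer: 6537/1391 ≈ 4.6995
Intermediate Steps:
I(q) = 2*q
G(W) = 0 (G(W) = (2*0)*W = 0*W = 0)
(18286 - 31360)/(-2782 + G(40)) = (18286 - 31360)/(-2782 + 0) = -13074/(-2782) = -13074*(-1/2782) = 6537/1391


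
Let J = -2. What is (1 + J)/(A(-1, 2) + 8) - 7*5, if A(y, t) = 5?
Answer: -456/13 ≈ -35.077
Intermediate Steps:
(1 + J)/(A(-1, 2) + 8) - 7*5 = (1 - 2)/(5 + 8) - 7*5 = -1/13 - 35 = -456/13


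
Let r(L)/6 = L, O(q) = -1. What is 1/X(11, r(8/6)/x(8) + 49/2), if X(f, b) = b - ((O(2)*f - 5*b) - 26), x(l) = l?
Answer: 1/190 ≈ 0.0052632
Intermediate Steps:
r(L) = 6*L
X(f, b) = 26 + f + 6*b (X(f, b) = b - ((-f - 5*b) - 26) = b - (-26 - f - 5*b) = b + (26 + f + 5*b) = 26 + f + 6*b)
1/X(11, r(8/6)/x(8) + 49/2) = 1/(26 + 11 + 6*((6*(8/6))/8 + 49/2)) = 1/(26 + 11 + 6*((6*(8*(1/6)))*(1/8) + 49*(1/2))) = 1/(26 + 11 + 6*((6*(4/3))*(1/8) + 49/2)) = 1/(26 + 11 + 6*(8*(1/8) + 49/2)) = 1/(26 + 11 + 6*(1 + 49/2)) = 1/(26 + 11 + 6*(51/2)) = 1/(26 + 11 + 153) = 1/190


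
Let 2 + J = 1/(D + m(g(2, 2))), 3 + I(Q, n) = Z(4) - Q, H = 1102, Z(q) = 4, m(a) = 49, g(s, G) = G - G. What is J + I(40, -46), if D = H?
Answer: -47190/1151 ≈ -40.999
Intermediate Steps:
g(s, G) = 0
D = 1102
I(Q, n) = 1 - Q (I(Q, n) = -3 + (4 - Q) = 1 - Q)
J = -2301/1151 (J = -2 + 1/(1102 + 49) = -2 + 1/1151 = -2301/1151 ≈ -1.9991)
J + I(40, -46) = -2301/1151 + (1 - 1*40) = -2301/1151 + (1 - 40) = -2301/1151 - 39 = -47190/1151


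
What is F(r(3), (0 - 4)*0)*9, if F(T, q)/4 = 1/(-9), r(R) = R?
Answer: -4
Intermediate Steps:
F(T, q) = -4/9 (F(T, q) = 4/(-9) = 4*(-⅑) = -4/9)
F(r(3), (0 - 4)*0)*9 = -4/9*9 = -4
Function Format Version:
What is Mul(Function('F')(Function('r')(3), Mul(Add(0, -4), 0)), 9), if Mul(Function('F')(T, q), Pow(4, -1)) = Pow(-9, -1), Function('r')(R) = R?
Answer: -4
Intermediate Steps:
Function('F')(T, q) = Rational(-4, 9) (Function('F')(T, q) = Mul(4, Pow(-9, -1)) = Mul(4, Rational(-1, 9)) = Rational(-4, 9))
Mul(Function('F')(Function('r')(3), Mul(Add(0, -4), 0)), 9) = Mul(Rational(-4, 9), 9) = -4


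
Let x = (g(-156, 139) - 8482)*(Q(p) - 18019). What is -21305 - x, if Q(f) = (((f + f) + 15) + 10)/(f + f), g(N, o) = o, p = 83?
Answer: -24957140939/166 ≈ -1.5034e+8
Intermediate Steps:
Q(f) = (25 + 2*f)/(2*f) (Q(f) = ((2*f + 15) + 10)/((2*f)) = ((15 + 2*f) + 10)*(1/(2*f)) = (25 + 2*f)*(1/(2*f)) = (25 + 2*f)/(2*f))
x = 24953604309/166 (x = (139 - 8482)*((25/2 + 83)/83 - 18019) = -8343*((1/83)*(191/2) - 18019) = -8343*(191/166 - 18019) = -8343*(-2990963/166) = 24953604309/166 ≈ 1.5032e+8)
-21305 - x = -21305 - 1*24953604309/166 = -21305 - 24953604309/166 = -24957140939/166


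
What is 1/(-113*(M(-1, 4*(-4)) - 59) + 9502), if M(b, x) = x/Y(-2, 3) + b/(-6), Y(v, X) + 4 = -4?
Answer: 6/95545 ≈ 6.2798e-5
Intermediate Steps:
Y(v, X) = -8 (Y(v, X) = -4 - 4 = -8)
M(b, x) = -b/6 - x/8 (M(b, x) = x/(-8) + b/(-6) = x*(-⅛) + b*(-⅙) = -x/8 - b/6 = -b/6 - x/8)
1/(-113*(M(-1, 4*(-4)) - 59) + 9502) = 1/(-113*((-⅙*(-1) - (-4)/2) - 59) + 9502) = 1/(-113*((⅙ - ⅛*(-16)) - 59) + 9502) = 1/(-113*((⅙ + 2) - 59) + 9502) = 1/(-113*(13/6 - 59) + 9502) = 1/(-113*(-341/6) + 9502) = 1/(38533/6 + 9502) = 1/(95545/6) = 6/95545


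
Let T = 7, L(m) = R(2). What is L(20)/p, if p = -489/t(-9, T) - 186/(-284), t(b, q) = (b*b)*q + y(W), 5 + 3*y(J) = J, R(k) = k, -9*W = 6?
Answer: -180553/18993 ≈ -9.5063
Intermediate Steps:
W = -2/3 (W = -1/9*6 = -2/3 ≈ -0.66667)
y(J) = -5/3 + J/3
L(m) = 2
t(b, q) = -17/9 + q*b**2 (t(b, q) = (b*b)*q + (-5/3 + (1/3)*(-2/3)) = b**2*q + (-5/3 - 2/9) = q*b**2 - 17/9 = -17/9 + q*b**2)
p = -37986/180553 (p = -489/(-17/9 + 7*(-9)**2) - 186/(-284) = -489/(-17/9 + 7*81) - 186*(-1/284) = -489/(-17/9 + 567) + 93/142 = -489/5086/9 + 93/142 = -489*9/5086 + 93/142 = -4401/5086 + 93/142 = -37986/180553 ≈ -0.21039)
L(20)/p = 2/(-37986/180553) = 2*(-180553/37986) = -180553/18993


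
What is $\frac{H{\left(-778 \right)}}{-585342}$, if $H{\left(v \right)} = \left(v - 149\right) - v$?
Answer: $\frac{149}{585342} \approx 0.00025455$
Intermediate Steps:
$H{\left(v \right)} = -149$ ($H{\left(v \right)} = \left(v - 149\right) - v = \left(-149 + v\right) - v = -149$)
$\frac{H{\left(-778 \right)}}{-585342} = - \frac{149}{-585342} = \left(-149\right) \left(- \frac{1}{585342}\right) = \frac{149}{585342}$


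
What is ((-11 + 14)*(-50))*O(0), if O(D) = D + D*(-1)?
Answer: 0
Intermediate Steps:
O(D) = 0 (O(D) = D - D = 0)
((-11 + 14)*(-50))*O(0) = ((-11 + 14)*(-50))*0 = (3*(-50))*0 = -150*0 = 0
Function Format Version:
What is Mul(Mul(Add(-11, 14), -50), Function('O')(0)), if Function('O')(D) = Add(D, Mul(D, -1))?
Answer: 0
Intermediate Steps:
Function('O')(D) = 0 (Function('O')(D) = Add(D, Mul(-1, D)) = 0)
Mul(Mul(Add(-11, 14), -50), Function('O')(0)) = Mul(Mul(Add(-11, 14), -50), 0) = Mul(Mul(3, -50), 0) = Mul(-150, 0) = 0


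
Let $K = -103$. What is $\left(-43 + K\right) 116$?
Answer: $-16936$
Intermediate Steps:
$\left(-43 + K\right) 116 = \left(-43 - 103\right) 116 = \left(-146\right) 116 = -16936$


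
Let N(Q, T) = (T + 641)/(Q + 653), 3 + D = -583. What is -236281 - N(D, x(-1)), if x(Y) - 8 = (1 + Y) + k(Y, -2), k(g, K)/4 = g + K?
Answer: -15831464/67 ≈ -2.3629e+5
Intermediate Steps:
D = -586 (D = -3 - 583 = -586)
k(g, K) = 4*K + 4*g (k(g, K) = 4*(g + K) = 4*(K + g) = 4*K + 4*g)
x(Y) = 1 + 5*Y (x(Y) = 8 + ((1 + Y) + (4*(-2) + 4*Y)) = 8 + ((1 + Y) + (-8 + 4*Y)) = 8 + (-7 + 5*Y) = 1 + 5*Y)
N(Q, T) = (641 + T)/(653 + Q)
-236281 - N(D, x(-1)) = -236281 - (641 + (1 + 5*(-1)))/(653 - 586) = -236281 - (641 + (1 - 5))/67 = -236281 - (641 - 4)/67 = -236281 - 637/67 = -15831464/67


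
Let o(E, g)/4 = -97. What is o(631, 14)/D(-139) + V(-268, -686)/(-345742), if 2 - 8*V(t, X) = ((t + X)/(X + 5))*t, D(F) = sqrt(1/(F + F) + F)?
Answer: -42839/313933736 + 388*I*sqrt(10742754)/38643 ≈ -0.00013646 + 32.909*I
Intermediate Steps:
D(F) = sqrt(F + 1/(2*F)) (D(F) = sqrt(1/(2*F) + F) = sqrt(F + 1/(2*F)))
o(E, g) = -388 (o(E, g) = 4*(-97) = -388)
V(t, X) = 1/4 - t*(X + t)/(8*(5 + X)) (V(t, X) = 1/4 - (t + X)/(X + 5)*t/8 = 1/4 - (X + t)/(5 + X)*t/8 = 1/4 - t*(X + t)/(8*(5 + X)))
o(631, 14)/D(-139) + V(-268, -686)/(-345742) = -388*2/sqrt(2/(-139) + 4*(-139)) + ((10 - 1*(-268)**2 + 2*(-686) - 1*(-686)*(-268))/(8*(5 - 686)))/(-345742) = -388*2/sqrt(2*(-1/139) - 556) + ((1/8)*(10 - 1*71824 - 1372 - 183848)/(-681))*(-1/345742) = -388*2/sqrt(-2/139 - 556) + ((1/8)*(-1/681)*(10 - 71824 - 1372 - 183848))*(-1/345742) = -388*(-I*sqrt(10742754)/38643) + ((1/8)*(-1/681)*(-257034))*(-1/345742) = -388*(-I*sqrt(10742754)/38643) + (42839/908)*(-1/345742) = -388*(-I*sqrt(10742754)/38643) - 42839/313933736 = -(-388)*I*sqrt(10742754)/38643 - 42839/313933736 = 388*I*sqrt(10742754)/38643 - 42839/313933736 = -42839/313933736 + 388*I*sqrt(10742754)/38643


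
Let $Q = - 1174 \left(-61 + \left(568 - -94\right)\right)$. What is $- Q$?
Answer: $705574$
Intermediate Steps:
$Q = -705574$ ($Q = - 1174 \left(-61 + \left(568 + 94\right)\right) = - 1174 \left(-61 + 662\right) = \left(-1174\right) 601 = -705574$)
$- Q = \left(-1\right) \left(-705574\right) = 705574$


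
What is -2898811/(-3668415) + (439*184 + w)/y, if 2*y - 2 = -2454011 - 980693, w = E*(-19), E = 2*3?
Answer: 4682374278931/6299956168665 ≈ 0.74324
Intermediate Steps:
E = 6
w = -114 (w = 6*(-19) = -114)
y = -1717351 (y = 1 + (-2454011 - 980693)/2 = 1 + (1/2)*(-3434704) = 1 - 1717352 = -1717351)
-2898811/(-3668415) + (439*184 + w)/y = -2898811/(-3668415) + (439*184 - 114)/(-1717351) = -2898811*(-1/3668415) + (80776 - 114)*(-1/1717351) = 2898811/3668415 + 80662*(-1/1717351) = 2898811/3668415 - 80662/1717351 = 4682374278931/6299956168665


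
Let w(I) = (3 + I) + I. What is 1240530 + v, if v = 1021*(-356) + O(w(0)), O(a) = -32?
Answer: 877022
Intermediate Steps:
w(I) = 3 + 2*I
v = -363508 (v = 1021*(-356) - 32 = -363476 - 32 = -363508)
1240530 + v = 1240530 - 363508 = 877022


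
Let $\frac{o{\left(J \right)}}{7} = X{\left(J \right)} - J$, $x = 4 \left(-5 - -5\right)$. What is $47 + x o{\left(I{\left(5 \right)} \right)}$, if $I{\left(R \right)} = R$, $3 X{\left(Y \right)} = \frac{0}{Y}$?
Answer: $47$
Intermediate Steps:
$X{\left(Y \right)} = 0$ ($X{\left(Y \right)} = \frac{0 \frac{1}{Y}}{3} = \frac{1}{3} \cdot 0 = 0$)
$x = 0$ ($x = 4 \left(-5 + 5\right) = 4 \cdot 0 = 0$)
$o{\left(J \right)} = - 7 J$ ($o{\left(J \right)} = 7 \left(0 - J\right) = 7 \left(- J\right) = - 7 J$)
$47 + x o{\left(I{\left(5 \right)} \right)} = 47 + 0 \left(\left(-7\right) 5\right) = 47 + 0 \left(-35\right) = 47 + 0 = 47$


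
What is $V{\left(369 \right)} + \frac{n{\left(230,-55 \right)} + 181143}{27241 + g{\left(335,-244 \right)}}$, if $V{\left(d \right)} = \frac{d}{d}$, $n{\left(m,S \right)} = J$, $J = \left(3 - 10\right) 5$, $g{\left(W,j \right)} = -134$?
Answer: $\frac{208215}{27107} \approx 7.6812$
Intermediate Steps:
$J = -35$ ($J = \left(-7\right) 5 = -35$)
$n{\left(m,S \right)} = -35$
$V{\left(d \right)} = 1$
$V{\left(369 \right)} + \frac{n{\left(230,-55 \right)} + 181143}{27241 + g{\left(335,-244 \right)}} = 1 + \frac{-35 + 181143}{27241 - 134} = 1 + \frac{181108}{27107} = \frac{208215}{27107}$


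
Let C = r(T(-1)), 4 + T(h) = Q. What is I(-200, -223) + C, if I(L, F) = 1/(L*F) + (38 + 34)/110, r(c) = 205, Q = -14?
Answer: 100894131/490600 ≈ 205.65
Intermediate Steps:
T(h) = -18 (T(h) = -4 - 14 = -18)
I(L, F) = 36/55 + 1/(F*L) (I(L, F) = 1/(F*L) + 72*(1/110) = 1/(F*L) + 36/55 = 36/55 + 1/(F*L))
C = 205
I(-200, -223) + C = (36/55 + 1/(-223*(-200))) + 205 = (36/55 - 1/223*(-1/200)) + 205 = (36/55 + 1/44600) + 205 = 321131/490600 + 205 = 100894131/490600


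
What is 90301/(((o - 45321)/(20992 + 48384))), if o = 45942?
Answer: 6264722176/621 ≈ 1.0088e+7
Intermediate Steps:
90301/(((o - 45321)/(20992 + 48384))) = 90301/(((45942 - 45321)/(20992 + 48384))) = 90301/((621/69376)) = 90301/((621*(1/69376))) = 90301/(621/69376) = 90301*(69376/621) = 6264722176/621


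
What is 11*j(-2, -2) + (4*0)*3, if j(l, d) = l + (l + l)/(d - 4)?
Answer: -44/3 ≈ -14.667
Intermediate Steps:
j(l, d) = l + 2*l/(-4 + d) (j(l, d) = l + (2*l)/(-4 + d) = l + 2*l/(-4 + d))
11*j(-2, -2) + (4*0)*3 = 11*(-2*(-2 - 2)/(-4 - 2)) + (4*0)*3 = 11*(-2*(-4)/(-6)) + 0*3 = 11*(-2*(-⅙)*(-4)) + 0 = 11*(-4/3) + 0 = -44/3 + 0 = -44/3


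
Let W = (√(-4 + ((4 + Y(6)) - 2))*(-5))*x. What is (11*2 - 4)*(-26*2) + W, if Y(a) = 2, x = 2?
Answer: -936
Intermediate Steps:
W = 0 (W = (√(-4 + ((4 + 2) - 2))*(-5))*2 = (√(-4 + (6 - 2))*(-5))*2 = (√(-4 + 4)*(-5))*2 = (√0*(-5))*2 = (0*(-5))*2 = 0*2 = 0)
(11*2 - 4)*(-26*2) + W = (11*2 - 4)*(-26*2) + 0 = (22 - 4)*(-52) + 0 = 18*(-52) + 0 = -936 + 0 = -936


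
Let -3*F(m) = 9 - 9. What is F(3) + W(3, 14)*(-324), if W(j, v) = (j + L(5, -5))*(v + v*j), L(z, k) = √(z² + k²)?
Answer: -54432 - 90720*√2 ≈ -1.8273e+5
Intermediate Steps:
L(z, k) = √(k² + z²)
F(m) = 0 (F(m) = -(9 - 9)/3 = -⅓*0 = 0)
W(j, v) = (j + 5*√2)*(v + j*v) (W(j, v) = (j + √((-5)² + 5²))*(v + v*j) = (j + √(25 + 25))*(v + j*v) = (j + √50)*(v + j*v) = (j + 5*√2)*(v + j*v))
F(3) + W(3, 14)*(-324) = 0 + (14*(3 + 3² + 5*√2 + 5*3*√2))*(-324) = 0 + (14*(3 + 9 + 5*√2 + 15*√2))*(-324) = 0 + (14*(12 + 20*√2))*(-324) = 0 + (168 + 280*√2)*(-324) = 0 + (-54432 - 90720*√2) = -54432 - 90720*√2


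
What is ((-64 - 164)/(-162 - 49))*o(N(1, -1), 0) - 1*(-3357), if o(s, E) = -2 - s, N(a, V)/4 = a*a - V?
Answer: 706047/211 ≈ 3346.2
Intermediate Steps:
N(a, V) = -4*V + 4*a² (N(a, V) = 4*(a*a - V) = 4*(a² - V) = -4*V + 4*a²)
((-64 - 164)/(-162 - 49))*o(N(1, -1), 0) - 1*(-3357) = ((-64 - 164)/(-162 - 49))*(-2 - (-4*(-1) + 4*1²)) - 1*(-3357) = (-228/(-211))*(-2 - (4 + 4*1)) + 3357 = (-228*(-1/211))*(-2 - (4 + 4)) + 3357 = 228*(-2 - 1*8)/211 + 3357 = 228*(-2 - 8)/211 + 3357 = (228/211)*(-10) + 3357 = -2280/211 + 3357 = 706047/211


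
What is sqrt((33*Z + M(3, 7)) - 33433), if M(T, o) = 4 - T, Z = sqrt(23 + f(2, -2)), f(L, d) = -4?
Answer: sqrt(-33432 + 33*sqrt(19)) ≈ 182.45*I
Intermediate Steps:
Z = sqrt(19) (Z = sqrt(23 - 4) = sqrt(19) ≈ 4.3589)
sqrt((33*Z + M(3, 7)) - 33433) = sqrt((33*sqrt(19) + (4 - 1*3)) - 33433) = sqrt((33*sqrt(19) + (4 - 3)) - 33433) = sqrt((33*sqrt(19) + 1) - 33433) = sqrt((1 + 33*sqrt(19)) - 33433) = sqrt(-33432 + 33*sqrt(19))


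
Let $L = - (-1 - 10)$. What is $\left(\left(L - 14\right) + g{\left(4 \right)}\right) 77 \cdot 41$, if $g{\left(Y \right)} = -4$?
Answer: $-22099$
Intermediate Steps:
$L = 11$ ($L = \left(-1\right) \left(-11\right) = 11$)
$\left(\left(L - 14\right) + g{\left(4 \right)}\right) 77 \cdot 41 = \left(\left(11 - 14\right) - 4\right) 77 \cdot 41 = \left(-3 - 4\right) 77 \cdot 41 = \left(-7\right) 77 \cdot 41 = \left(-539\right) 41 = -22099$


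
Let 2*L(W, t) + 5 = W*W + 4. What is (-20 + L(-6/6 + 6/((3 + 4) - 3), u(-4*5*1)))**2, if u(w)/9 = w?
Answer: 26569/64 ≈ 415.14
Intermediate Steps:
u(w) = 9*w
L(W, t) = -1/2 + W**2/2 (L(W, t) = -5/2 + (W*W + 4)/2 = -5/2 + (W**2 + 4)/2 = -5/2 + (4 + W**2)/2 = -5/2 + (2 + W**2/2) = -1/2 + W**2/2)
(-20 + L(-6/6 + 6/((3 + 4) - 3), u(-4*5*1)))**2 = (-20 + (-1/2 + (-6/6 + 6/((3 + 4) - 3))**2/2))**2 = (-20 + (-1/2 + (-6*1/6 + 6/(7 - 3))**2/2))**2 = (-20 + (-1/2 + (-1 + 6/4)**2/2))**2 = (-20 + (-1/2 + (-1 + 6*(1/4))**2/2))**2 = (-20 + (-1/2 + (-1 + 3/2)**2/2))**2 = (-20 + (-1/2 + (1/2)**2/2))**2 = (-20 + (-1/2 + (1/2)*(1/4)))**2 = (-20 + (-1/2 + 1/8))**2 = (-20 - 3/8)**2 = (-163/8)**2 = 26569/64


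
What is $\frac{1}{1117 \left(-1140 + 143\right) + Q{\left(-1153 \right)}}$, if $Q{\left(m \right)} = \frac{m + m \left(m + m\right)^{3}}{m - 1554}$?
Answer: $- \frac{2707}{14141640960938} \approx -1.9142 \cdot 10^{-10}$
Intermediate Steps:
$Q{\left(m \right)} = \frac{m + 8 m^{4}}{-1554 + m}$ ($Q{\left(m \right)} = \frac{m + m \left(2 m\right)^{3}}{-1554 + m} = \frac{m + m 8 m^{3}}{-1554 + m} = \frac{m + 8 m^{4}}{-1554 + m}$)
$\frac{1}{1117 \left(-1140 + 143\right) + Q{\left(-1153 \right)}} = \frac{1}{1117 \left(-1140 + 143\right) + \frac{-1153 + 8 \left(-1153\right)^{4}}{-1554 - 1153}} = \frac{1}{1117 \left(-997\right) + \frac{-1153 + 8 \cdot 1767328289281}{-2707}} = \frac{1}{-1113649 - \frac{-1153 + 14138626314248}{2707}} = \frac{1}{-1113649 - \frac{14138626313095}{2707}} = \frac{1}{- \frac{14141640960938}{2707}} = - \frac{2707}{14141640960938}$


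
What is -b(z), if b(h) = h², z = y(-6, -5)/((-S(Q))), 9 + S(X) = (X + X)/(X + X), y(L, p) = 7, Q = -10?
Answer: -49/64 ≈ -0.76563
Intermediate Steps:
S(X) = -8 (S(X) = -9 + (X + X)/(X + X) = -9 + (2*X)/((2*X)) = -9 + (2*X)*(1/(2*X)) = -9 + 1 = -8)
z = 7/8 (z = 7/((-1*(-8))) = 7/8 ≈ 0.87500)
-b(z) = -(7/8)² = -1*49/64 = -49/64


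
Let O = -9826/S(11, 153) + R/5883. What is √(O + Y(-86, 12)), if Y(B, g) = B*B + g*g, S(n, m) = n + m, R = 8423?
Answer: √1741065362325282/482406 ≈ 86.496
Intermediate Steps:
S(n, m) = m + n
Y(B, g) = B² + g²
O = -28212493/482406 (O = -9826/(153 + 11) + 8423/5883 = -9826/164 + 8423*(1/5883) = -9826*1/164 + 8423/5883 = -4913/82 + 8423/5883 = -28212493/482406 ≈ -58.483)
√(O + Y(-86, 12)) = √(-28212493/482406 + ((-86)² + 12²)) = √(-28212493/482406 + (7396 + 144)) = √(-28212493/482406 + 7540) = √(3609128747/482406) = √1741065362325282/482406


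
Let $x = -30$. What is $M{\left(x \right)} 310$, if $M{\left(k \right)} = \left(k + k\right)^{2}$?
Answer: $1116000$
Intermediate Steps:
$M{\left(k \right)} = 4 k^{2}$ ($M{\left(k \right)} = \left(2 k\right)^{2} = 4 k^{2}$)
$M{\left(x \right)} 310 = 4 \left(-30\right)^{2} \cdot 310 = 4 \cdot 900 \cdot 310 = 3600 \cdot 310 = 1116000$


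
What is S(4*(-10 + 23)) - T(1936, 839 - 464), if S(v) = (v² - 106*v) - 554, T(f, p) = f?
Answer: -5298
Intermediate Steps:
S(v) = -554 + v² - 106*v
S(4*(-10 + 23)) - T(1936, 839 - 464) = (-554 + (4*(-10 + 23))² - 424*(-10 + 23)) - 1*1936 = (-554 + (4*13)² - 424*13) - 1936 = (-554 + 52² - 106*52) - 1936 = (-554 + 2704 - 5512) - 1936 = -3362 - 1936 = -5298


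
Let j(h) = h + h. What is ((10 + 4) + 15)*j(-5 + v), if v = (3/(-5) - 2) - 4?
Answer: -3364/5 ≈ -672.80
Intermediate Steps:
v = -33/5 (v = (3*(-⅕) - 2) - 4 = (-⅗ - 2) - 4 = -13/5 - 4 = -33/5 ≈ -6.6000)
j(h) = 2*h
((10 + 4) + 15)*j(-5 + v) = ((10 + 4) + 15)*(2*(-5 - 33/5)) = (14 + 15)*(2*(-58/5)) = 29*(-116/5) = -3364/5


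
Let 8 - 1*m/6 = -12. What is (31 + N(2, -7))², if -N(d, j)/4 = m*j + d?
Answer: 11444689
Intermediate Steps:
m = 120 (m = 48 - 6*(-12) = 48 + 72 = 120)
N(d, j) = -480*j - 4*d (N(d, j) = -4*(120*j + d) = -4*(d + 120*j) = -480*j - 4*d)
(31 + N(2, -7))² = (31 + (-480*(-7) - 4*2))² = (31 + (3360 - 8))² = (31 + 3352)² = 3383² = 11444689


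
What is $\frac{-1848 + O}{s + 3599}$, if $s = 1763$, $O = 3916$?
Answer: $\frac{1034}{2681} \approx 0.38568$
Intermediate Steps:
$\frac{-1848 + O}{s + 3599} = \frac{-1848 + 3916}{1763 + 3599} = \frac{2068}{5362} = 2068 \cdot \frac{1}{5362} = \frac{1034}{2681}$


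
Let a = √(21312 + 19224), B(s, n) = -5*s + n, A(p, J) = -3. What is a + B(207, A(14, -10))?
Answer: -1038 + 6*√1126 ≈ -836.66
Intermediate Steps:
B(s, n) = n - 5*s
a = 6*√1126 (a = √40536 = 6*√1126 ≈ 201.34)
a + B(207, A(14, -10)) = 6*√1126 + (-3 - 5*207) = 6*√1126 + (-3 - 1035) = 6*√1126 - 1038 = -1038 + 6*√1126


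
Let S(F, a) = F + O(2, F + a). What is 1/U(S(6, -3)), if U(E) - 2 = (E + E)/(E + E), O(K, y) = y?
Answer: 1/3 ≈ 0.33333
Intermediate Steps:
S(F, a) = a + 2*F (S(F, a) = F + (F + a) = a + 2*F)
U(E) = 3 (U(E) = 2 + (E + E)/(E + E) = 2 + (2*E)/((2*E)) = 2 + (2*E)*(1/(2*E)) = 2 + 1 = 3)
1/U(S(6, -3)) = 1/3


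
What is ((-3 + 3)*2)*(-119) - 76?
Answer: -76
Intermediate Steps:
((-3 + 3)*2)*(-119) - 76 = (0*2)*(-119) - 76 = 0*(-119) - 76 = 0 - 76 = -76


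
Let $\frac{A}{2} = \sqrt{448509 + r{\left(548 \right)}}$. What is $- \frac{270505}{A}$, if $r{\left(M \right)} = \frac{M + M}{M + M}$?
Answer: $- \frac{54101 \sqrt{448510}}{179404} \approx -201.96$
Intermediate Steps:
$r{\left(M \right)} = 1$ ($r{\left(M \right)} = \frac{2 M}{2 M} = 2 M \frac{1}{2 M} = 1$)
$A = 2 \sqrt{448510}$ ($A = 2 \sqrt{448509 + 1} = 2 \sqrt{448510} \approx 1339.4$)
$- \frac{270505}{A} = - \frac{270505}{2 \sqrt{448510}} = - 270505 \frac{\sqrt{448510}}{897020} = - \frac{54101 \sqrt{448510}}{179404}$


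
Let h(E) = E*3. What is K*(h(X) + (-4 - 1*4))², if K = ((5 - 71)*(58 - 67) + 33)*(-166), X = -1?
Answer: -12593922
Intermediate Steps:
h(E) = 3*E
K = -104082 (K = (-66*(-9) + 33)*(-166) = (594 + 33)*(-166) = 627*(-166) = -104082)
K*(h(X) + (-4 - 1*4))² = -104082*(3*(-1) + (-4 - 1*4))² = -104082*(-3 + (-4 - 4))² = -104082*(-3 - 8)² = -104082*(-11)² = -104082*121 = -12593922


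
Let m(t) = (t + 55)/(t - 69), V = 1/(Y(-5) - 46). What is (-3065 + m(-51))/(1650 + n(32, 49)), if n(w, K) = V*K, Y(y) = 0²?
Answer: -2114873/1137765 ≈ -1.8588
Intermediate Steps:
Y(y) = 0
V = -1/46 (V = 1/(0 - 46) = 1/(-46) = -1/46 ≈ -0.021739)
n(w, K) = -K/46
m(t) = (55 + t)/(-69 + t)
(-3065 + m(-51))/(1650 + n(32, 49)) = (-3065 + (55 - 51)/(-69 - 51))/(1650 - 1/46*49) = (-3065 + 4/(-120))/(1650 - 49/46) = (-3065 - 1/120*4)/(75851/46) = (-3065 - 1/30)*(46/75851) = -91951/30*46/75851 = -2114873/1137765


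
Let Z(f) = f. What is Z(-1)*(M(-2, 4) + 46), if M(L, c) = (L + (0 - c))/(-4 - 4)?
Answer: -187/4 ≈ -46.750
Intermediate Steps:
M(L, c) = -L/8 + c/8 (M(L, c) = (L - c)/(-8) = (L - c)*(-1/8) = -L/8 + c/8)
Z(-1)*(M(-2, 4) + 46) = -((-1/8*(-2) + (1/8)*4) + 46) = -((1/4 + 1/2) + 46) = -(3/4 + 46) = -1*187/4 = -187/4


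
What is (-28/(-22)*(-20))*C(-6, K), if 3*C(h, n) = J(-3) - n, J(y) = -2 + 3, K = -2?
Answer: -280/11 ≈ -25.455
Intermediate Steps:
J(y) = 1
C(h, n) = ⅓ - n/3 (C(h, n) = (1 - n)/3 = ⅓ - n/3)
(-28/(-22)*(-20))*C(-6, K) = (-28/(-22)*(-20))*(⅓ - ⅓*(-2)) = (-28*(-1/22)*(-20))*(⅓ + ⅔) = ((14/11)*(-20))*1 = -280/11*1 = -280/11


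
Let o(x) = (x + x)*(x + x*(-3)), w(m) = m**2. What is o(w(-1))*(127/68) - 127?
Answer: -2286/17 ≈ -134.47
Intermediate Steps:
o(x) = -4*x**2 (o(x) = (2*x)*(x - 3*x) = (2*x)*(-2*x) = -4*x**2)
o(w(-1))*(127/68) - 127 = (-4*((-1)**2)**2)*(127/68) - 127 = (-4*1**2)*(127*(1/68)) - 127 = -4*1*(127/68) - 127 = -4*127/68 - 127 = -127/17 - 127 = -2286/17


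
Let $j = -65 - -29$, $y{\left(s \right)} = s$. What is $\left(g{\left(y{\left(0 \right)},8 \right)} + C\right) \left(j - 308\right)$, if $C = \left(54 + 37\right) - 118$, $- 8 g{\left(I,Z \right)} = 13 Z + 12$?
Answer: $14276$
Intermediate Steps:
$g{\left(I,Z \right)} = - \frac{3}{2} - \frac{13 Z}{8}$ ($g{\left(I,Z \right)} = - \frac{13 Z + 12}{8} = - \frac{12 + 13 Z}{8} = - \frac{3}{2} - \frac{13 Z}{8}$)
$j = -36$ ($j = -65 + 29 = -36$)
$C = -27$ ($C = 91 - 118 = -27$)
$\left(g{\left(y{\left(0 \right)},8 \right)} + C\right) \left(j - 308\right) = \left(\left(- \frac{3}{2} - 13\right) - 27\right) \left(-36 - 308\right) = \left(\left(- \frac{3}{2} - 13\right) - 27\right) \left(-344\right) = \left(- \frac{29}{2} - 27\right) \left(-344\right) = \left(- \frac{83}{2}\right) \left(-344\right) = 14276$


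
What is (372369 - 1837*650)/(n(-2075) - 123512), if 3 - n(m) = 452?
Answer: 821681/123961 ≈ 6.6285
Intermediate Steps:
n(m) = -449 (n(m) = 3 - 1*452 = 3 - 452 = -449)
(372369 - 1837*650)/(n(-2075) - 123512) = (372369 - 1837*650)/(-449 - 123512) = (372369 - 1194050)/(-123961) = -821681*(-1/123961) = 821681/123961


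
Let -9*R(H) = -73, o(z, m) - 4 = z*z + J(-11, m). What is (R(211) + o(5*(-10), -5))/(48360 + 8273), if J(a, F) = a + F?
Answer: 22465/509697 ≈ 0.044075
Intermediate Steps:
J(a, F) = F + a
o(z, m) = -7 + m + z**2 (o(z, m) = 4 + (z*z + (m - 11)) = 4 + (z**2 + (-11 + m)) = 4 + (-11 + m + z**2) = -7 + m + z**2)
R(H) = 73/9 (R(H) = -1/9*(-73) = 73/9)
(R(211) + o(5*(-10), -5))/(48360 + 8273) = (73/9 + (-7 - 5 + (5*(-10))**2))/(48360 + 8273) = (73/9 + (-7 - 5 + (-50)**2))/56633 = (73/9 + (-7 - 5 + 2500))*(1/56633) = (73/9 + 2488)*(1/56633) = (22465/9)*(1/56633) = 22465/509697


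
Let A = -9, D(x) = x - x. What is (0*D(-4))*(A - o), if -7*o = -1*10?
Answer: 0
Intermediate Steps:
o = 10/7 (o = -(-1)*10/7 = -1/7*(-10) = 10/7 ≈ 1.4286)
D(x) = 0
(0*D(-4))*(A - o) = (0*0)*(-9 - 1*10/7) = 0*(-9 - 10/7) = 0*(-73/7) = 0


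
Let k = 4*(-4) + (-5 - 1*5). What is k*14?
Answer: -364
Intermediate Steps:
k = -26 (k = -16 + (-5 - 5) = -16 - 10 = -26)
k*14 = -26*14 = -364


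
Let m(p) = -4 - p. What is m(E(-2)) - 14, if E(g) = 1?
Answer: -19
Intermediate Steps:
m(E(-2)) - 14 = (-4 - 1*1) - 14 = (-4 - 1) - 14 = -5 - 14 = -19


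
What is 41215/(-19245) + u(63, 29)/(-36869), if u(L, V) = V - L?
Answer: -303780301/141908781 ≈ -2.1407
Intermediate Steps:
41215/(-19245) + u(63, 29)/(-36869) = 41215/(-19245) + (29 - 1*63)/(-36869) = 41215*(-1/19245) + (29 - 63)*(-1/36869) = -8243/3849 - 34*(-1/36869) = -8243/3849 + 34/36869 = -303780301/141908781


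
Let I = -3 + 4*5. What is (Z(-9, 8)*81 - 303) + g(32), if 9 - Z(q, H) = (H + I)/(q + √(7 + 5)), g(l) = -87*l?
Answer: -48159/23 + 1350*√3/23 ≈ -1992.2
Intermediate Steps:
I = 17 (I = -3 + 20 = 17)
Z(q, H) = 9 - (17 + H)/(q + 2*√3) (Z(q, H) = 9 - (H + 17)/(q + √(7 + 5)) = 9 - (17 + H)/(q + √12) = 9 - (17 + H)/(q + 2*√3))
(Z(-9, 8)*81 - 303) + g(32) = (((-17 - 1*8 + 9*(-9) + 18*√3)/(-9 + 2*√3))*81 - 303) - 87*32 = (((-17 - 8 - 81 + 18*√3)/(-9 + 2*√3))*81 - 303) - 2784 = (((-106 + 18*√3)/(-9 + 2*√3))*81 - 303) - 2784 = (81*(-106 + 18*√3)/(-9 + 2*√3) - 303) - 2784 = (-303 + 81*(-106 + 18*√3)/(-9 + 2*√3)) - 2784 = -3087 + 81*(-106 + 18*√3)/(-9 + 2*√3)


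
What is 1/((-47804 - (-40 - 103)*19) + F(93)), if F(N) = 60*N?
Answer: -1/39507 ≈ -2.5312e-5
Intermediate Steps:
1/((-47804 - (-40 - 103)*19) + F(93)) = 1/((-47804 - (-40 - 103)*19) + 60*93) = 1/((-47804 - (-143)*19) + 5580) = 1/((-47804 - 1*(-2717)) + 5580) = 1/((-47804 + 2717) + 5580) = 1/(-45087 + 5580) = 1/(-39507) = -1/39507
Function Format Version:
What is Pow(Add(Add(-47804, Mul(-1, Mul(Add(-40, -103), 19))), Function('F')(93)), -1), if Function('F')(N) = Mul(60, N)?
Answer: Rational(-1, 39507) ≈ -2.5312e-5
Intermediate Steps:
Pow(Add(Add(-47804, Mul(-1, Mul(Add(-40, -103), 19))), Function('F')(93)), -1) = Pow(Add(Add(-47804, Mul(-1, Mul(Add(-40, -103), 19))), Mul(60, 93)), -1) = Pow(Add(Add(-47804, Mul(-1, Mul(-143, 19))), 5580), -1) = Pow(Add(Add(-47804, Mul(-1, -2717)), 5580), -1) = Pow(Add(Add(-47804, 2717), 5580), -1) = Pow(Add(-45087, 5580), -1) = Pow(-39507, -1) = Rational(-1, 39507)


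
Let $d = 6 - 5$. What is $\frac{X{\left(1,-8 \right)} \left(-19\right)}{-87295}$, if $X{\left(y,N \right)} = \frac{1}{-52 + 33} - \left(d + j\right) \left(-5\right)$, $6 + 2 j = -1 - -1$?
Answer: $- \frac{191}{87295} \approx -0.002188$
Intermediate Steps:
$j = -3$ ($j = -3 + \frac{-1 - -1}{2} = -3 + \frac{-1 + 1}{2} = -3 + \frac{1}{2} \cdot 0 = -3 + 0 = -3$)
$d = 1$ ($d = 6 - 5 = 1$)
$X{\left(y,N \right)} = - \frac{191}{19}$ ($X{\left(y,N \right)} = \frac{1}{-52 + 33} - \left(1 - 3\right) \left(-5\right) = \frac{1}{-19} - \left(-2\right) \left(-5\right) = - \frac{1}{19} - 10 = - \frac{191}{19}$)
$\frac{X{\left(1,-8 \right)} \left(-19\right)}{-87295} = \frac{\left(- \frac{191}{19}\right) \left(-19\right)}{-87295} = 191 \left(- \frac{1}{87295}\right) = - \frac{191}{87295}$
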